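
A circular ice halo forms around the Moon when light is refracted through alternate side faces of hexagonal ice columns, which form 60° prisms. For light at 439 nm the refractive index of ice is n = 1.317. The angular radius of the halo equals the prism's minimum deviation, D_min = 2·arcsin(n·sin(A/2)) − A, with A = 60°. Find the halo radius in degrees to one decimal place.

22.4°

n·sin(A/2) = 1.317 × sin 30° = 1.317 × 0.5000 = 0.6585.
D_min = 2·arcsin(0.6585) − 60° = 2 × 41.186° − 60° = 22.371°.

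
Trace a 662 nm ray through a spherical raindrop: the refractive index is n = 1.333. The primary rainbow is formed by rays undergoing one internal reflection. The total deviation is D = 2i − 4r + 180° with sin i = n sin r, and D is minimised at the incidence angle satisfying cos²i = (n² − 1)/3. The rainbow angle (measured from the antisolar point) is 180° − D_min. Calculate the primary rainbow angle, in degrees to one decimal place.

cos²i = (1.77689 − 1)/3 = 0.25896; i = arccos(0.50888) = 59.410°.
sin r = sin 59.410°/1.333 = 0.64579; r = 40.225°.
D_min = 2·59.410° − 4·40.225° + 180° = 137.922°.
Rainbow angle = 180° − D_min = 42.078°.

42.1°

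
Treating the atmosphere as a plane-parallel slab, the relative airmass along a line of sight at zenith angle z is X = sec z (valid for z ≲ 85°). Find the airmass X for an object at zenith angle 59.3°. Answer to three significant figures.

X = sec z = 1/cos 59.3° = 1/0.5105 = 1.9587.

1.96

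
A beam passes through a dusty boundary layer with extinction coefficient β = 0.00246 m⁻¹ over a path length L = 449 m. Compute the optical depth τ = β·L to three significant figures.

τ = β·L = 0.00246 × 449 = 1.1045.

1.10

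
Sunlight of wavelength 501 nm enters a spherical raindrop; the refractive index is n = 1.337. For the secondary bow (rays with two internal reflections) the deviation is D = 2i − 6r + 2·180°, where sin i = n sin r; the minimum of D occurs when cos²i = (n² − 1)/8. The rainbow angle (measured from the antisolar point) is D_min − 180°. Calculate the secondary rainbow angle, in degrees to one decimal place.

cos²i = (1.78757 − 1)/8 = 0.09845; i = arccos(0.31376) = 71.714°.
sin r = sin 71.714°/1.337 = 0.71017; r = 45.249°.
D_min = 2·71.714° − 6·45.249° + 360° = 231.934°.
Rainbow angle = D_min − 180° = 51.934°.

51.9°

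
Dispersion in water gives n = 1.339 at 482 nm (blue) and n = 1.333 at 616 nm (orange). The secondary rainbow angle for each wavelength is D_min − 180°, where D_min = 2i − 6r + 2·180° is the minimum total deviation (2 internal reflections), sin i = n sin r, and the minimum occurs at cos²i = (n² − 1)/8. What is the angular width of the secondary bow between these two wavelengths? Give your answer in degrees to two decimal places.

1.56°

At 482 nm (n = 1.339): cos²i = 0.09912 → i = 71.650°, r = 45.141°, D_min = 232.451°, rainbow angle = 52.451°.
At 616 nm (n = 1.333): cos²i = 0.09711 → i = 71.843°, r = 45.466°, D_min = 230.891°, rainbow angle = 50.891°.
Angular width = |52.451° − 50.891°| = 1.560°.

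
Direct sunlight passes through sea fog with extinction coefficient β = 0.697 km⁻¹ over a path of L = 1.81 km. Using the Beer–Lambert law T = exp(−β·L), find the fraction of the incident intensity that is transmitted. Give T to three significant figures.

0.283

τ = β·L = 0.697 × 1.81 = 1.2616.
T = exp(−1.2616) = 0.2832.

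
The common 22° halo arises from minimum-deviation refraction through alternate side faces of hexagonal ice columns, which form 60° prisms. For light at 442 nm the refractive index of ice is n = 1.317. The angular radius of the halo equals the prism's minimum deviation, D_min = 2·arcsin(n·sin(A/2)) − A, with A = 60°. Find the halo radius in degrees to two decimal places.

n·sin(A/2) = 1.317 × sin 30° = 1.317 × 0.5000 = 0.6585.
D_min = 2·arcsin(0.6585) − 60° = 2 × 41.186° − 60° = 22.371°.

22.37°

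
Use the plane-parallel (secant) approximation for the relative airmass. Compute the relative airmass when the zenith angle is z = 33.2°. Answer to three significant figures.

1.20

X = sec z = 1/cos 33.2° = 1/0.8368 = 1.1951.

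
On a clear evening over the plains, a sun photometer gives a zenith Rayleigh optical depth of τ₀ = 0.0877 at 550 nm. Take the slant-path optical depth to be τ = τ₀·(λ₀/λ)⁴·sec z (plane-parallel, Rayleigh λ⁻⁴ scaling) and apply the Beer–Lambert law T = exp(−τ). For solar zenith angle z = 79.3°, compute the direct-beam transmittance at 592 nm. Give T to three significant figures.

sec 79.3° = 5.3860.
τ = 0.0877 × (550/592)⁴ × 5.3860 = 0.0877 × 0.7450 × 5.3860 = 0.3519.
T = exp(−0.3519) = 0.7033.

0.703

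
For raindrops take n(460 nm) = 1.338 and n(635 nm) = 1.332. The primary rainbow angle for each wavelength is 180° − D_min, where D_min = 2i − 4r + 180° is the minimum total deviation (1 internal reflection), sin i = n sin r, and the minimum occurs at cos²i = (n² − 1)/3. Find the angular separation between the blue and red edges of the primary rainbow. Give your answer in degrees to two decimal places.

0.87°

At 460 nm (n = 1.338): cos²i = 0.26341 → i = 59.120°, r = 39.899°, D_min = 138.643°, rainbow angle = 41.357°.
At 635 nm (n = 1.332): cos²i = 0.25807 → i = 59.469°, r = 40.290°, D_min = 137.776°, rainbow angle = 42.224°.
Angular width = |41.357° − 42.224°| = 0.867°.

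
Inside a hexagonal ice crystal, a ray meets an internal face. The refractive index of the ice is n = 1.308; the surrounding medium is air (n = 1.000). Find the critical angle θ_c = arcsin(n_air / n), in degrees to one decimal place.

sin θ_c = n_air / n = 1.000 / 1.308 = 0.7645.
θ_c = arcsin(0.7645) = 49.86°.

49.9°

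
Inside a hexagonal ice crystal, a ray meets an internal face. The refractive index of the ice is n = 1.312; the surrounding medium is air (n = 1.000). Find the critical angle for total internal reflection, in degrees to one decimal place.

49.7°

sin θ_c = n_air / n = 1.000 / 1.312 = 0.7622.
θ_c = arcsin(0.7622) = 49.66°.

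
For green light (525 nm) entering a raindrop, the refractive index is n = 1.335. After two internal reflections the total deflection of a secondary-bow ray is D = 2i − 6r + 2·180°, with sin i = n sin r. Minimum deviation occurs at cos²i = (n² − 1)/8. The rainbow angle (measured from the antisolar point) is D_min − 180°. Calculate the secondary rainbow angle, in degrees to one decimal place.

cos²i = (1.78222 − 1)/8 = 0.09778; i = arccos(0.31269) = 71.778°.
sin r = sin 71.778°/1.335 = 0.71150; r = 45.357°.
D_min = 2·71.778° − 6·45.357° + 360° = 231.414°.
Rainbow angle = D_min − 180° = 51.414°.

51.4°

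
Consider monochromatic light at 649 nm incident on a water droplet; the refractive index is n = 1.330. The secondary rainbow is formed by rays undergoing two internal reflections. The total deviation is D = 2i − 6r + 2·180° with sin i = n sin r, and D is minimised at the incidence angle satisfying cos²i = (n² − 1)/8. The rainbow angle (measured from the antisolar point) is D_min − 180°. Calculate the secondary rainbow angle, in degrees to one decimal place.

cos²i = (1.76890 − 1)/8 = 0.09611; i = arccos(0.31002) = 71.940°.
sin r = sin 71.940°/1.330 = 0.71483; r = 45.630°.
D_min = 2·71.940° − 6·45.630° + 360° = 230.101°.
Rainbow angle = D_min − 180° = 50.101°.

50.1°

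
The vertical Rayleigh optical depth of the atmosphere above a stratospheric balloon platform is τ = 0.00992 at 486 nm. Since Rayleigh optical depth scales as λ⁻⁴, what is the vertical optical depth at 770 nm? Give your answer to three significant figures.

0.00157

τ(770 nm) = τ(486 nm) × (486/770)⁴ = 0.00992 × (0.6312)⁴ = 0.00992 × 0.1587 = 0.0016.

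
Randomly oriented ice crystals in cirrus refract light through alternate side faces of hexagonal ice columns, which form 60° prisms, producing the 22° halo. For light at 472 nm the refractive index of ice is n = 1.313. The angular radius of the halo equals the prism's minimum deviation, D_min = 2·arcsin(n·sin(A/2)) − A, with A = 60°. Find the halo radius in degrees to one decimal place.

22.1°

n·sin(A/2) = 1.313 × sin 30° = 1.313 × 0.5000 = 0.6565.
D_min = 2·arcsin(0.6565) − 60° = 2 × 41.033° − 60° = 22.067°.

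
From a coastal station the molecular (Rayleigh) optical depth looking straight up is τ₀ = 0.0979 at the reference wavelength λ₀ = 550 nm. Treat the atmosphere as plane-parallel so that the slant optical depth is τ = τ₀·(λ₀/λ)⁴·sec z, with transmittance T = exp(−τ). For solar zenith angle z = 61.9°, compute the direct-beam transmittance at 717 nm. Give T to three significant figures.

0.931

sec 61.9° = 2.1231.
τ = 0.0979 × (550/717)⁴ × 2.1231 = 0.0979 × 0.3462 × 2.1231 = 0.0720.
T = exp(−0.0720) = 0.9306.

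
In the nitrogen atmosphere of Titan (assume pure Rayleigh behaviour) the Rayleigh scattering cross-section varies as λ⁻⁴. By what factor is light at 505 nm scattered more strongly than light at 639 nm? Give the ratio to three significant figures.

2.56

Rayleigh scattering ∝ λ⁻⁴, so the ratio of coefficients is the inverse fourth power of the wavelength ratio.
σ(505)/σ(639) = (639/505)⁴ = (1.2653)⁴ = 2.564.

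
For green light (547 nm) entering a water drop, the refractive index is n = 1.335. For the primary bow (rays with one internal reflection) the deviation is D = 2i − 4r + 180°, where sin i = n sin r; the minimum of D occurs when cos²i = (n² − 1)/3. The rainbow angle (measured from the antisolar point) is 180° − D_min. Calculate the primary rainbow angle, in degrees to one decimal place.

cos²i = (1.78222 − 1)/3 = 0.26074; i = arccos(0.51063) = 59.294°.
sin r = sin 59.294°/1.335 = 0.64405; r = 40.094°.
D_min = 2·59.294° − 4·40.094° + 180° = 138.212°.
Rainbow angle = 180° − D_min = 41.788°.

41.8°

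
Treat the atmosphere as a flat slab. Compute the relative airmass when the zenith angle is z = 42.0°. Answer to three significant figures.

X = sec z = 1/cos 42.0° = 1/0.7431 = 1.3456.

1.35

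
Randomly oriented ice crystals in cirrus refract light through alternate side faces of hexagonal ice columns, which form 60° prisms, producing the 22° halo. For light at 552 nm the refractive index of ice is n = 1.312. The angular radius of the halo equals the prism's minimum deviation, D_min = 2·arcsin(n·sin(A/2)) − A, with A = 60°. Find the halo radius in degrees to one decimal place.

22.0°

n·sin(A/2) = 1.312 × sin 30° = 1.312 × 0.5000 = 0.6560.
D_min = 2·arcsin(0.6560) − 60° = 2 × 40.996° − 60° = 21.991°.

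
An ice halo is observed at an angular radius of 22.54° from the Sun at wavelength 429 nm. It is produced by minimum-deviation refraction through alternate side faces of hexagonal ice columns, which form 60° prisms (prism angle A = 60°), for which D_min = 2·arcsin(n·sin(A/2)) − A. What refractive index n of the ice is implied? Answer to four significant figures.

Rearranging: n = sin((D_min + A)/2) / sin(A/2).
(D_min + A)/2 = (22.54° + 60°)/2 = 41.270°.
n = sin 41.270° / sin 30° = 0.6596 / 0.5000 = 1.3192.

1.319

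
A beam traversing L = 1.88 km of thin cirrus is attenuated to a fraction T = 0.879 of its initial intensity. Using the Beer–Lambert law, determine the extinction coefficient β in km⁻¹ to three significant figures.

0.0686 km⁻¹

Beer–Lambert: T = exp(−βL) ⇒ β = −ln(T)/L = −ln(0.879)/1.88 = 0.1290/1.88 = 0.0686 km⁻¹.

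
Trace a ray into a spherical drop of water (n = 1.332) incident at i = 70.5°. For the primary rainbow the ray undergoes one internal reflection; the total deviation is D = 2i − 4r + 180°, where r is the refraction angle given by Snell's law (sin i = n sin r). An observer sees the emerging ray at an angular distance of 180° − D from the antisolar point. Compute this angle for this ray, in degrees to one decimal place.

sin r = sin 70.5° / 1.332 = 0.9426/1.332 = 0.7077; r = 45.05°.
D = 2·70.5° − 4·45.05° + 180° = 141.00° − 180.19° + 180° = 140.81°.
Angle from antisolar point = 180° − D = 39.19°.

39.2°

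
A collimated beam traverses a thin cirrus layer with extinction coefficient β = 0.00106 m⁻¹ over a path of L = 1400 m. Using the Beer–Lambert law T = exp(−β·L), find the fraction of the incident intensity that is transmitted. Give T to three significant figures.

0.227

τ = β·L = 0.00106 × 1400 = 1.4840.
T = exp(−1.4840) = 0.2267.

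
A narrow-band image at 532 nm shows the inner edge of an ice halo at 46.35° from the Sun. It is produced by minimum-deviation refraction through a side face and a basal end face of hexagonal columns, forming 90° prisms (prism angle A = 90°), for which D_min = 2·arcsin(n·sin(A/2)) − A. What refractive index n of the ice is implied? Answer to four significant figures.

Rearranging: n = sin((D_min + A)/2) / sin(A/2).
(D_min + A)/2 = (46.35° + 90°)/2 = 68.175°.
n = sin 68.175° / sin 45° = 0.9283 / 0.7071 = 1.3128.

1.313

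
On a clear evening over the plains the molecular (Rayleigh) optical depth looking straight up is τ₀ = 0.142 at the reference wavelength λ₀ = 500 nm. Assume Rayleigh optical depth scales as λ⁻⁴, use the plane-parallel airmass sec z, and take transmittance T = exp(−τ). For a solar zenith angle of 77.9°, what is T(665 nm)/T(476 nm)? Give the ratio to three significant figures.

1.84

Airmass: sec 77.9° = 4.7706.
τ(665 nm) = 0.142 × (500/665)⁴ × 4.7706 = 0.142 × 0.3196 × 4.7706 = 0.2165.
τ(476 nm) = 0.142 × (500/476)⁴ × 4.7706 = 0.142 × 1.2175 × 4.7706 = 0.8247.
T(665)/T(476) = exp(τ_B − τ_A) = exp(0.6082) = 1.8372.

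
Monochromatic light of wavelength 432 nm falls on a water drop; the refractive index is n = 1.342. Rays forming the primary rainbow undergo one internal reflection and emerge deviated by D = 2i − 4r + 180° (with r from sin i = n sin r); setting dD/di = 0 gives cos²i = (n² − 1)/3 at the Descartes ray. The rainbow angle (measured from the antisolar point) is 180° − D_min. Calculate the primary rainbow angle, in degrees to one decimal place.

40.8°

cos²i = (1.80096 − 1)/3 = 0.26699; i = arccos(0.51671) = 58.888°.
sin r = sin 58.888°/1.342 = 0.63797; r = 39.641°.
D_min = 2·58.888° − 4·39.641° + 180° = 139.213°.
Rainbow angle = 180° − D_min = 40.787°.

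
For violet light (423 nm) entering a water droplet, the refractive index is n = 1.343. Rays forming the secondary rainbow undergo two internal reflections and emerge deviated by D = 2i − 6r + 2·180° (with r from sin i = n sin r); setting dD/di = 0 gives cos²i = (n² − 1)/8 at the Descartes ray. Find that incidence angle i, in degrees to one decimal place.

71.5°

cos²i = (1.343² − 1)/8 = (1.80365 − 1)/8 = 0.10046.
cos i = 0.31695, so i = 71.522°.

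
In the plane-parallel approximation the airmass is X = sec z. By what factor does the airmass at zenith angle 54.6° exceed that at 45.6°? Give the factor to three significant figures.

X(54.6°)/X(45.6°) = sec 54.6° / sec 45.6° = cos 45.6° / cos 54.6° = 0.6997/0.5793 = 1.2078.

1.21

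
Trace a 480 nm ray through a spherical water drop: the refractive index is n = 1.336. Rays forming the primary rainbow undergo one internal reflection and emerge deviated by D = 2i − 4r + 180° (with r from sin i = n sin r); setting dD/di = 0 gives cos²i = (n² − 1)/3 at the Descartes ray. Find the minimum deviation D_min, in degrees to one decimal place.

138.4°

cos²i = (1.78490 − 1)/3 = 0.26163; i = arccos(0.51150) = 59.236°.
sin r = sin 59.236°/1.336 = 0.64318; r = 40.029°.
D_min = 2·59.236° − 4·40.029° + 180° = 138.356°.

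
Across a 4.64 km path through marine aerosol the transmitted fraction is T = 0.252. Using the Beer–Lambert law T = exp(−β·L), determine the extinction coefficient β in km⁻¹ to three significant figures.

0.297 km⁻¹

Beer–Lambert: T = exp(−βL) ⇒ β = −ln(T)/L = −ln(0.252)/4.64 = 1.3783/4.64 = 0.2971 km⁻¹.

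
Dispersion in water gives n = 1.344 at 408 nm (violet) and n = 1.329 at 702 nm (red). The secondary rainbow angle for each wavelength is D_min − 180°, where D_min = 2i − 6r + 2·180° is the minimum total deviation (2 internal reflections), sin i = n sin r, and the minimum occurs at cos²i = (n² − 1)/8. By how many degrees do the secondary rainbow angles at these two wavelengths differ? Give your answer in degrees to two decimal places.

At 408 nm (n = 1.344): cos²i = 0.10079 → i = 71.490°, r = 44.874°, D_min = 233.733°, rainbow angle = 53.733°.
At 702 nm (n = 1.329): cos²i = 0.09578 → i = 71.972°, r = 45.685°, D_min = 229.837°, rainbow angle = 49.837°.
Angular width = |53.733° − 49.837°| = 3.896°.

3.90°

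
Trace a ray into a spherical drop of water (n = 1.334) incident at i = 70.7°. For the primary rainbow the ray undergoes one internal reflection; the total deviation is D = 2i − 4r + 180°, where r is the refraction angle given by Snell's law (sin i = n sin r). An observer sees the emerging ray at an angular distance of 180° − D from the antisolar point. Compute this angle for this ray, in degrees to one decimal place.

38.7°

sin r = sin 70.7° / 1.334 = 0.9438/1.334 = 0.7075; r = 45.03°.
D = 2·70.7° − 4·45.03° + 180° = 141.40° − 180.13° + 180° = 141.27°.
Angle from antisolar point = 180° − D = 38.73°.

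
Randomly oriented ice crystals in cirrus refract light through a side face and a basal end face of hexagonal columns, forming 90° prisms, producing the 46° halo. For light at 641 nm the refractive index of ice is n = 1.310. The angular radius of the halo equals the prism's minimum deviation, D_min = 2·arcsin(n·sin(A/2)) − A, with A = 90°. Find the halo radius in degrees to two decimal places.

45.73°

n·sin(A/2) = 1.310 × sin 45° = 1.310 × 0.7071 = 0.9263.
D_min = 2·arcsin(0.9263) − 90° = 2 × 67.867° − 90° = 45.733°.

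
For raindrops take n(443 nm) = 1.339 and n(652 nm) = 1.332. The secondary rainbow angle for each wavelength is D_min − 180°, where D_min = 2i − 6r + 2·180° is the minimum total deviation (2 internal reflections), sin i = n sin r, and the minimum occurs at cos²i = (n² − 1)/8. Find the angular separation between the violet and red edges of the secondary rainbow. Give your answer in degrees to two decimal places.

At 443 nm (n = 1.339): cos²i = 0.09912 → i = 71.650°, r = 45.141°, D_min = 232.451°, rainbow angle = 52.451°.
At 652 nm (n = 1.332): cos²i = 0.09678 → i = 71.875°, r = 45.520°, D_min = 230.628°, rainbow angle = 50.628°.
Angular width = |52.451° − 50.628°| = 1.823°.

1.82°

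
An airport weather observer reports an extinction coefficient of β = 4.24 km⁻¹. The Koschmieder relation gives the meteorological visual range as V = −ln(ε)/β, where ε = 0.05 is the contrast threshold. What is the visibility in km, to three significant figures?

0.707 km

V = −ln(0.05) / 4.24 = 2.996 / 4.24 = 0.7065 km.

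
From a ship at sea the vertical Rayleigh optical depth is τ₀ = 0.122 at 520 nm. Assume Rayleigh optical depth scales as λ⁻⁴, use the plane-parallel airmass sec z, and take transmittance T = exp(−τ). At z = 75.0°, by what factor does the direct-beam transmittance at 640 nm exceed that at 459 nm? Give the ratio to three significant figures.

Airmass: sec 75.0° = 3.8637.
τ(640 nm) = 0.122 × (520/640)⁴ × 3.8637 = 0.122 × 0.4358 × 3.8637 = 0.2054.
τ(459 nm) = 0.122 × (520/459)⁴ × 3.8637 = 0.122 × 1.6473 × 3.8637 = 0.7765.
T(640)/T(459) = exp(τ_B − τ_A) = exp(0.5710) = 1.7701.

1.77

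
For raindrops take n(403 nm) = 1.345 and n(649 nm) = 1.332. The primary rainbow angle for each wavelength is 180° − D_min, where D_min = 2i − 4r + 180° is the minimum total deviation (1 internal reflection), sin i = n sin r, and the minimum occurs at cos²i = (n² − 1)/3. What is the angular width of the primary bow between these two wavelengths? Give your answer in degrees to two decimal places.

At 403 nm (n = 1.345): cos²i = 0.26967 → i = 58.715°, r = 39.448°, D_min = 139.635°, rainbow angle = 40.365°.
At 649 nm (n = 1.332): cos²i = 0.25807 → i = 59.469°, r = 40.290°, D_min = 137.776°, rainbow angle = 42.224°.
Angular width = |40.365° − 42.224°| = 1.859°.

1.86°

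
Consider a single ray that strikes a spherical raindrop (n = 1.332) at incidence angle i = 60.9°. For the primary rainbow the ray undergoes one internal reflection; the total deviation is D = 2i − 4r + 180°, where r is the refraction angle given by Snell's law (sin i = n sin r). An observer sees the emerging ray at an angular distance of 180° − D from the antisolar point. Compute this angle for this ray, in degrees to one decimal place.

42.2°

sin r = sin 60.9° / 1.332 = 0.8738/1.332 = 0.6560; r = 40.99°.
D = 2·60.9° − 4·40.99° + 180° = 121.80° − 163.98° + 180° = 137.82°.
Angle from antisolar point = 180° − D = 42.18°.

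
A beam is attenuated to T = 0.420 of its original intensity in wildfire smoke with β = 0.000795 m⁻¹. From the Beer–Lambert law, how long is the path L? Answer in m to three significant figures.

1090 m

Beer–Lambert: T = exp(−βL) ⇒ L = −ln(T)/β = −ln(0.420)/0.000795 = 0.8675/0.000795 = 1091 m.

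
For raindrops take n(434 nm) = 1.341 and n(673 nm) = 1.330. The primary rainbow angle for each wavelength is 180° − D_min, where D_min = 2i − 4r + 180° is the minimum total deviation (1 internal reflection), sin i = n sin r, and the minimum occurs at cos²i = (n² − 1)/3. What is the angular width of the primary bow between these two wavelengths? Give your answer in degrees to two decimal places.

At 434 nm (n = 1.341): cos²i = 0.26609 → i = 58.946°, r = 39.705°, D_min = 139.071°, rainbow angle = 40.929°.
At 673 nm (n = 1.330): cos²i = 0.25630 → i = 59.585°, r = 40.422°, D_min = 137.484°, rainbow angle = 42.516°.
Angular width = |40.929° − 42.516°| = 1.588°.

1.59°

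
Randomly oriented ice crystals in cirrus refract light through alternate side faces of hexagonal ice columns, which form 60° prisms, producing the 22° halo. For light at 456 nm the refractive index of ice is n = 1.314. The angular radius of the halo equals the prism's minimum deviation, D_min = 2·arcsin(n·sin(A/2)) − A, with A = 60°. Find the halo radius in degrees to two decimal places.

22.14°

n·sin(A/2) = 1.314 × sin 30° = 1.314 × 0.5000 = 0.6570.
D_min = 2·arcsin(0.6570) − 60° = 2 × 41.071° − 60° = 22.143°.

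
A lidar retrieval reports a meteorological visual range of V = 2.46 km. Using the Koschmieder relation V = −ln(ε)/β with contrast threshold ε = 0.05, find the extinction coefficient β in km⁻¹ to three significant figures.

1.22 km⁻¹

β = −ln(0.05) / V = 2.996 / 2.46 = 1.2178 km⁻¹.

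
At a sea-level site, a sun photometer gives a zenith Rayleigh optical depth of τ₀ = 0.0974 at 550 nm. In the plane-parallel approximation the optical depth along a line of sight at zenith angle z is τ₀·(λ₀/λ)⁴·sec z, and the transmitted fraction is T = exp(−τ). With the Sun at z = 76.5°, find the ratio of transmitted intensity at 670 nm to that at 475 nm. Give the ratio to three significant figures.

Airmass: sec 76.5° = 4.2837.
τ(670 nm) = 0.0974 × (550/670)⁴ × 4.2837 = 0.0974 × 0.4541 × 4.2837 = 0.1895.
τ(475 nm) = 0.0974 × (550/475)⁴ × 4.2837 = 0.0974 × 1.7975 × 4.2837 = 0.7500.
T(670)/T(475) = exp(τ_B − τ_A) = exp(0.5605) = 1.7516.

1.75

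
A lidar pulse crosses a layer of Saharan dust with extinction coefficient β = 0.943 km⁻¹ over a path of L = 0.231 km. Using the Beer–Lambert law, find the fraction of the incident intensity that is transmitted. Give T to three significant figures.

τ = β·L = 0.943 × 0.231 = 0.2178.
T = exp(−0.2178) = 0.8043.

0.804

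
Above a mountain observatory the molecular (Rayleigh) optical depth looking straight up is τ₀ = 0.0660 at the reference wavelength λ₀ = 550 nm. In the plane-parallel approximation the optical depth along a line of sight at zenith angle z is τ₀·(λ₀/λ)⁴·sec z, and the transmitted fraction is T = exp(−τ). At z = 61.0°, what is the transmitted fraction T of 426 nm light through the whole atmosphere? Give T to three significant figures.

0.685

sec 61.0° = 2.0627.
τ = 0.0660 × (550/426)⁴ × 2.0627 = 0.0660 × 2.7785 × 2.0627 = 0.3783.
T = exp(−0.3783) = 0.6851.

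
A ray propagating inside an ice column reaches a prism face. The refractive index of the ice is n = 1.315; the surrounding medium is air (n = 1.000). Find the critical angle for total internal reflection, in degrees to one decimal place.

sin θ_c = n_air / n = 1.000 / 1.315 = 0.7605.
θ_c = arcsin(0.7605) = 49.50°.

49.5°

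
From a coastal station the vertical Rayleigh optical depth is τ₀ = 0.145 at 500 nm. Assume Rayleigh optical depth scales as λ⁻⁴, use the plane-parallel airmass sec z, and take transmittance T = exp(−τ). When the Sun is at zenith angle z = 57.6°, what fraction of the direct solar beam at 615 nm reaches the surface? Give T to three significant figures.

sec 57.6° = 1.8663.
τ = 0.145 × (500/615)⁴ × 1.8663 = 0.145 × 0.4369 × 1.8663 = 0.1182.
T = exp(−0.1182) = 0.8885.

0.888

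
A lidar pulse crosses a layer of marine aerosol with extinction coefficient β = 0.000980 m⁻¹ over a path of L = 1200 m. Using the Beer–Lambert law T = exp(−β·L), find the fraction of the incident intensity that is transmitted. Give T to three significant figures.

τ = β·L = 0.000980 × 1200 = 1.1760.
T = exp(−1.1760) = 0.3085.

0.309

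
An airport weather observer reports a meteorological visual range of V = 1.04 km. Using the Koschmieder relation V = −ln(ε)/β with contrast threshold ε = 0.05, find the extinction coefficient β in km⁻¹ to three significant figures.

2.88 km⁻¹

β = −ln(0.05) / V = 2.996 / 1.04 = 2.8805 km⁻¹.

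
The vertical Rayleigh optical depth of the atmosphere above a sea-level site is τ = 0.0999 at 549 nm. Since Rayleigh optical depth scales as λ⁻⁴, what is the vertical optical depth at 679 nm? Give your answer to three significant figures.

τ(679 nm) = τ(549 nm) × (549/679)⁴ = 0.0999 × (0.8085)⁴ = 0.0999 × 0.4274 = 0.0427.

0.0427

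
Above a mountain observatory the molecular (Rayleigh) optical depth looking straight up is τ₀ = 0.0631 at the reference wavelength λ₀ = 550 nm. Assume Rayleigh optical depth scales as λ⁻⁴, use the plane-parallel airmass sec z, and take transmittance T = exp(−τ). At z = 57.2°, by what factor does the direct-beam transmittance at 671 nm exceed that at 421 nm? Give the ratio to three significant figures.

1.33

Airmass: sec 57.2° = 1.8460.
τ(671 nm) = 0.0631 × (550/671)⁴ × 1.8460 = 0.0631 × 0.4514 × 1.8460 = 0.0526.
τ(421 nm) = 0.0631 × (550/421)⁴ × 1.8460 = 0.0631 × 2.9129 × 1.8460 = 0.3393.
T(671)/T(421) = exp(τ_B − τ_A) = exp(0.2867) = 1.3321.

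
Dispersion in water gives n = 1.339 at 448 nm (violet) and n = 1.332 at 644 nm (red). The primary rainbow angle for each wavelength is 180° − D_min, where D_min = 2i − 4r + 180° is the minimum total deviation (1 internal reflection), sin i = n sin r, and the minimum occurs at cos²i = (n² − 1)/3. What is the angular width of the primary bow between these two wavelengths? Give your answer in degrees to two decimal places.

1.01°

At 448 nm (n = 1.339): cos²i = 0.26431 → i = 59.062°, r = 39.834°, D_min = 138.786°, rainbow angle = 41.214°.
At 644 nm (n = 1.332): cos²i = 0.25807 → i = 59.469°, r = 40.290°, D_min = 137.776°, rainbow angle = 42.224°.
Angular width = |41.214° − 42.224°| = 1.010°.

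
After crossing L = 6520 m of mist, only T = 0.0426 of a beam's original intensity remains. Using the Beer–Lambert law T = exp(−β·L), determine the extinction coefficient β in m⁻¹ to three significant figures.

Beer–Lambert: T = exp(−βL) ⇒ β = −ln(T)/L = −ln(0.0426)/6520 = 3.1559/6520 = 0.000484 m⁻¹.

0.000484 m⁻¹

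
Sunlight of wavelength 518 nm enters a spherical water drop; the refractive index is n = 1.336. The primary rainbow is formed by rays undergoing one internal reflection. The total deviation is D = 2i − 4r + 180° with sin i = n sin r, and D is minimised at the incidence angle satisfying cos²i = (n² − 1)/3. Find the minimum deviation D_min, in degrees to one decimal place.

cos²i = (1.78490 − 1)/3 = 0.26163; i = arccos(0.51150) = 59.236°.
sin r = sin 59.236°/1.336 = 0.64318; r = 40.029°.
D_min = 2·59.236° − 4·40.029° + 180° = 138.356°.

138.4°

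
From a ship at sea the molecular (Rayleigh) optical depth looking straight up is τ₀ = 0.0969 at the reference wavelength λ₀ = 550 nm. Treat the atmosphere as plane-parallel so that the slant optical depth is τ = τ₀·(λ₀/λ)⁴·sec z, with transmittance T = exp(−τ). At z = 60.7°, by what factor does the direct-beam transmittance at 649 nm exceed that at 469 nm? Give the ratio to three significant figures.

Airmass: sec 60.7° = 2.0434.
τ(649 nm) = 0.0969 × (550/649)⁴ × 2.0434 = 0.0969 × 0.5158 × 2.0434 = 0.1021.
τ(469 nm) = 0.0969 × (550/469)⁴ × 2.0434 = 0.0969 × 1.8913 × 2.0434 = 0.3745.
T(649)/T(469) = exp(τ_B − τ_A) = exp(0.2724) = 1.3131.

1.31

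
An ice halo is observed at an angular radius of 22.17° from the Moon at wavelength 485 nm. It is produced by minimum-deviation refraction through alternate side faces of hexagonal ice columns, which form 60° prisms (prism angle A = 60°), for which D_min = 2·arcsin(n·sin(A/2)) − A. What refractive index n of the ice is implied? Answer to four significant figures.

Rearranging: n = sin((D_min + A)/2) / sin(A/2).
(D_min + A)/2 = (22.17° + 60°)/2 = 41.085°.
n = sin 41.085° / sin 30° = 0.6572 / 0.5000 = 1.3144.

1.314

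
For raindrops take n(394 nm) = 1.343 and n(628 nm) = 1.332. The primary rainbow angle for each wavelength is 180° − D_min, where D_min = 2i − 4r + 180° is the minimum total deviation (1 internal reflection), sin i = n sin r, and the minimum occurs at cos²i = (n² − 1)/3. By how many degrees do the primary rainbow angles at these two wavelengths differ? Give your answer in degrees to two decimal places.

At 394 nm (n = 1.343): cos²i = 0.26788 → i = 58.830°, r = 39.577°, D_min = 139.354°, rainbow angle = 40.646°.
At 628 nm (n = 1.332): cos²i = 0.25807 → i = 59.469°, r = 40.290°, D_min = 137.776°, rainbow angle = 42.224°.
Angular width = |40.646° − 42.224°| = 1.578°.

1.58°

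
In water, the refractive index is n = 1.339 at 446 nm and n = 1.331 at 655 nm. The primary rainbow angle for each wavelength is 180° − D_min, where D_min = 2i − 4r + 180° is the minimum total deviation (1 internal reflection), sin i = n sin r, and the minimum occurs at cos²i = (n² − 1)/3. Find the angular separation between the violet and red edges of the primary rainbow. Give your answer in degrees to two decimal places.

At 446 nm (n = 1.339): cos²i = 0.26431 → i = 59.062°, r = 39.834°, D_min = 138.786°, rainbow angle = 41.214°.
At 655 nm (n = 1.331): cos²i = 0.25719 → i = 59.527°, r = 40.356°, D_min = 137.630°, rainbow angle = 42.370°.
Angular width = |41.214° − 42.370°| = 1.156°.

1.16°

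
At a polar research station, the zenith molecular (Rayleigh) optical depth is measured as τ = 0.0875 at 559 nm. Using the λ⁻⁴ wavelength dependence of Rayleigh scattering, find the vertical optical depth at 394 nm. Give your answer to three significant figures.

0.355

τ(394 nm) = τ(559 nm) × (559/394)⁴ = 0.0875 × (1.4188)⁴ = 0.0875 × 4.0519 = 0.3545.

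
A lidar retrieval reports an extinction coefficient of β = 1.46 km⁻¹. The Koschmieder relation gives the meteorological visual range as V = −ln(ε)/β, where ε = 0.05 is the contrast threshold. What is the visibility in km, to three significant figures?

2.05 km

V = −ln(0.05) / 1.46 = 2.996 / 1.46 = 2.0519 km.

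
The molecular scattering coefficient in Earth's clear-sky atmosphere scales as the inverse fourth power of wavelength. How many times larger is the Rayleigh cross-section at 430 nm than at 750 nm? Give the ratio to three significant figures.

Rayleigh scattering ∝ λ⁻⁴, so the ratio of coefficients is the inverse fourth power of the wavelength ratio.
σ(430)/σ(750) = (750/430)⁴ = (1.7442)⁴ = 9.255.

9.25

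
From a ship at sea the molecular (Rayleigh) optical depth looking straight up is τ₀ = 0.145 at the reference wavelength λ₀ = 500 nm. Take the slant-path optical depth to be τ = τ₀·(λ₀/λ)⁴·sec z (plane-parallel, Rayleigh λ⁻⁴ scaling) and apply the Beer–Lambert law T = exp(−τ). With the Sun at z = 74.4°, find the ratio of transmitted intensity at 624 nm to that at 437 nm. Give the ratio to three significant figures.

Airmass: sec 74.4° = 3.7186.
τ(624 nm) = 0.145 × (500/624)⁴ × 3.7186 = 0.145 × 0.4122 × 3.7186 = 0.2223.
τ(437 nm) = 0.145 × (500/437)⁴ × 3.7186 = 0.145 × 1.7138 × 3.7186 = 0.9241.
T(624)/T(437) = exp(τ_B − τ_A) = exp(0.7018) = 2.0174.

2.02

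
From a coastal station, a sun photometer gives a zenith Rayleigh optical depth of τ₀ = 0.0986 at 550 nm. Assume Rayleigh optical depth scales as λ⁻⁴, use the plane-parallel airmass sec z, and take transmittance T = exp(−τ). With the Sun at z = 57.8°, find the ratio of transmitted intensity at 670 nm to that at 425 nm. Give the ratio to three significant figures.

Airmass: sec 57.8° = 1.8766.
τ(670 nm) = 0.0986 × (550/670)⁴ × 1.8766 = 0.0986 × 0.4541 × 1.8766 = 0.0840.
τ(425 nm) = 0.0986 × (550/425)⁴ × 1.8766 = 0.0986 × 2.8048 × 1.8766 = 0.5190.
T(670)/T(425) = exp(τ_B − τ_A) = exp(0.4350) = 1.5449.

1.54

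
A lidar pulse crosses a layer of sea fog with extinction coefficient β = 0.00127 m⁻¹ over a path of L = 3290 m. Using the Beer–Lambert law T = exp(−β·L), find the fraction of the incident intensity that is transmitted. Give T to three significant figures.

τ = β·L = 0.00127 × 3290 = 4.1783.
T = exp(−4.1783) = 0.0153.

0.0153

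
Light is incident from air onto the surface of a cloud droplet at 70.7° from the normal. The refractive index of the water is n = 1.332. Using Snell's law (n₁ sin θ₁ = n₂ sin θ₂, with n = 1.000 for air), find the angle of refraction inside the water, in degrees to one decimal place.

Snell: sin θ_r = sin θ_i / n = sin 70.7° / 1.332 = 0.9438 / 1.332 = 0.7086.
θ_r = arcsin(0.7086) = 45.12°.

45.1°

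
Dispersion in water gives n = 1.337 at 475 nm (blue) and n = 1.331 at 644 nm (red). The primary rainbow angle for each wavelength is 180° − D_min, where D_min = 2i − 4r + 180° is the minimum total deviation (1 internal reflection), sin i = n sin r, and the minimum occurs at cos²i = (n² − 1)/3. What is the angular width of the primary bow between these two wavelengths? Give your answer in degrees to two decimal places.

At 475 nm (n = 1.337): cos²i = 0.26252 → i = 59.178°, r = 39.964°, D_min = 138.500°, rainbow angle = 41.500°.
At 644 nm (n = 1.331): cos²i = 0.25719 → i = 59.527°, r = 40.356°, D_min = 137.630°, rainbow angle = 42.370°.
Angular width = |41.500° − 42.370°| = 0.870°.

0.87°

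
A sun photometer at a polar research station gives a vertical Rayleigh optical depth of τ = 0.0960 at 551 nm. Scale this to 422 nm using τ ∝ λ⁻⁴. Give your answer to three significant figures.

0.279

τ(422 nm) = τ(551 nm) × (551/422)⁴ = 0.0960 × (1.3057)⁴ = 0.0960 × 2.9064 = 0.2790.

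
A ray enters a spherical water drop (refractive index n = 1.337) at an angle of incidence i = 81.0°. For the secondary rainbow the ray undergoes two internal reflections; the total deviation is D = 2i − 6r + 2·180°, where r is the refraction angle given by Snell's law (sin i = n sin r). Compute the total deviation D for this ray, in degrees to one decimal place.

sin r = sin 81.0° / 1.337 = 0.9877/1.337 = 0.7387; r = 47.62°.
D = 2·81.0° − 6·47.62° + 2·180° = 162.00° − 285.74° + 360° = 236.26°.

236.3°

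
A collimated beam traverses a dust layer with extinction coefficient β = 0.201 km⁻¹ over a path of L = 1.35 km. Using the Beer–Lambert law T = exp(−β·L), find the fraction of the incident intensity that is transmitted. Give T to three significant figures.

τ = β·L = 0.201 × 1.35 = 0.2714.
T = exp(−0.2714) = 0.7623.

0.762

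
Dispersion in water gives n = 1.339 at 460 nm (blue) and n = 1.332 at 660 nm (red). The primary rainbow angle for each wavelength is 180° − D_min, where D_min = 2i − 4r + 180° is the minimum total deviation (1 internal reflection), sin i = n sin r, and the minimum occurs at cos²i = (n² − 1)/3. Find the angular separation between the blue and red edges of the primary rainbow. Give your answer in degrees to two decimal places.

At 460 nm (n = 1.339): cos²i = 0.26431 → i = 59.062°, r = 39.834°, D_min = 138.786°, rainbow angle = 41.214°.
At 660 nm (n = 1.332): cos²i = 0.25807 → i = 59.469°, r = 40.290°, D_min = 137.776°, rainbow angle = 42.224°.
Angular width = |41.214° − 42.224°| = 1.010°.

1.01°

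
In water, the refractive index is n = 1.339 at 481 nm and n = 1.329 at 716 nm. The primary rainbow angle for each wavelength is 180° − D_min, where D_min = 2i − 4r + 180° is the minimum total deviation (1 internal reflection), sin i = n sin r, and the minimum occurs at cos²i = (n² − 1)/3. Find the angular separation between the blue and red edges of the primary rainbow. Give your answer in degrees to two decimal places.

1.45°

At 481 nm (n = 1.339): cos²i = 0.26431 → i = 59.062°, r = 39.834°, D_min = 138.786°, rainbow angle = 41.214°.
At 716 nm (n = 1.329): cos²i = 0.25541 → i = 59.643°, r = 40.487°, D_min = 137.337°, rainbow angle = 42.663°.
Angular width = |41.214° − 42.663°| = 1.450°.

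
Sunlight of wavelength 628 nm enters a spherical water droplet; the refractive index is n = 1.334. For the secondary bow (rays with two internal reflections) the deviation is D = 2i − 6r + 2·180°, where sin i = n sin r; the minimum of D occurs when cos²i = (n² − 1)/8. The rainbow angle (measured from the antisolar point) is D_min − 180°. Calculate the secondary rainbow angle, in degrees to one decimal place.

51.2°

cos²i = (1.77956 − 1)/8 = 0.09744; i = arccos(0.31216) = 71.810°.
sin r = sin 71.810°/1.334 = 0.71217; r = 45.411°.
D_min = 2·71.810° − 6·45.411° + 360° = 231.153°.
Rainbow angle = D_min − 180° = 51.153°.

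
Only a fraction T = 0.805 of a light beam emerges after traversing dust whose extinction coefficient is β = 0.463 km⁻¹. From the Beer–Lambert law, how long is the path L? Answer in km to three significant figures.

Beer–Lambert: T = exp(−βL) ⇒ L = −ln(T)/β = −ln(0.805)/0.463 = 0.2169/0.463 = 0.4685 km.

0.468 km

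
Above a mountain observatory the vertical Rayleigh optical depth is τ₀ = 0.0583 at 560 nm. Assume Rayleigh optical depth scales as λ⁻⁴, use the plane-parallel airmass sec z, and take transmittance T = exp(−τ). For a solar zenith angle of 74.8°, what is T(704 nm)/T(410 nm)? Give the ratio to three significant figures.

Airmass: sec 74.8° = 3.8140.
τ(704 nm) = 0.0583 × (560/704)⁴ × 3.8140 = 0.0583 × 0.4004 × 3.8140 = 0.0890.
τ(410 nm) = 0.0583 × (560/410)⁴ × 3.8140 = 0.0583 × 3.4803 × 3.8140 = 0.7739.
T(704)/T(410) = exp(τ_B − τ_A) = exp(0.6848) = 1.9835.

1.98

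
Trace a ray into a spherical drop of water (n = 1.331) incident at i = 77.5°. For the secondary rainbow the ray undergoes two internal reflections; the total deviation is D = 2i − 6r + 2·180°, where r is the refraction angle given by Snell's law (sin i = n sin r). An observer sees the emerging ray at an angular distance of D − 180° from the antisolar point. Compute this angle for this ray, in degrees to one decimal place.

sin r = sin 77.5° / 1.331 = 0.9763/1.331 = 0.7335; r = 47.18°.
D = 2·77.5° − 6·47.18° + 2·180° = 155.00° − 283.09° + 360° = 231.91°.
Angle from antisolar point = D − 180° = 51.91°.

51.9°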